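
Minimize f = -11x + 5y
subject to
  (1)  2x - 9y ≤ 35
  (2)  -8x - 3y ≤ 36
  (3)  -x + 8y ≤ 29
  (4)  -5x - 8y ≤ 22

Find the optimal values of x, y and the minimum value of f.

Corner points and f = -11x + 5y:
  (541/7, 93/7) → f = -5486/7
  (82/61, -219/61) → f = -1997/61
  (-375/67, 196/67) → f = 5105/67
  (-222/49, 4/49) → f = 2462/49

At the optimal vertex, 2x - 9y = 35 and -x + 8y = 29.
Solving simultaneously gives x = 541/7, y = 93/7.

x = 541/7, y = 93/7, minimum f = -5486/7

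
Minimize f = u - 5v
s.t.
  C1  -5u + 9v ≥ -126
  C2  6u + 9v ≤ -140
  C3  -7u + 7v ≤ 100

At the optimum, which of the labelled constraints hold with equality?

C2 and C3

Corner points and f = u - 5v:
  (-14/11, -1456/99) → f = 7154/99
  (-891/14, -691/14) → f = 1282/7
  (-376/21, -76/21) → f = 4/21

The minimum is at (-376/21, -76/21). Substituting into each constraint, equality holds for C2 and C3; the remaining constraints have slack.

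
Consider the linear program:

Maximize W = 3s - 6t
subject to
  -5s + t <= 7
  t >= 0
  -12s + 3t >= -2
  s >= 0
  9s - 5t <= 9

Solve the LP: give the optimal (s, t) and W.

Feasible corners and W = 3s - 6t:
  (0, 7) → W = -42
  (1/6, 0) → W = 1/2
  (0, 0) → W = 0
The feasible region is unbounded (it extends along (1, 5), (1, 4)), but W strictly decreases along every unbounded feasible direction, so there is no improving ray and the maximum is attained at a vertex.

The binding constraints are t = 0 and -12s + 3t = -2.
Solving simultaneously gives s = 1/6, t = 0.

s = 1/6, t = 0, maximum W = 1/2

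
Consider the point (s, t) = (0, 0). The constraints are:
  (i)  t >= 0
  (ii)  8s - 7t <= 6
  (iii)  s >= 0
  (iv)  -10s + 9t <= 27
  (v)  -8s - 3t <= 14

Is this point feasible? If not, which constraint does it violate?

feasible

(i): 0 ≥ 0 ✓
(ii): 0 ≤ 6 ✓
(iii): 0 ≥ 0 ✓
(iv): 0 ≤ 27 ✓
(v): 0 ≤ 14 ✓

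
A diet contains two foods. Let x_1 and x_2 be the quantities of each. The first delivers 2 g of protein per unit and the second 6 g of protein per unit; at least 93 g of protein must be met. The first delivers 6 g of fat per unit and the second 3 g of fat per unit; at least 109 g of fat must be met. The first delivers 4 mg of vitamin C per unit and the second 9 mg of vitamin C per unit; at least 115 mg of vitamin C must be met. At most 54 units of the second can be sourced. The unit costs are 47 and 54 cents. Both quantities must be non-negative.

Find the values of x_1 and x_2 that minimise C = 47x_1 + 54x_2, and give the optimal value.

x_1 = 25/2, x_2 = 34/3, minimum C = 2399/2

Vertices and C = 47x_1 + 54x_2:
  (0, 109/3) → C = 1962
  (0, 54) → C = 2916
  (93/2, 0) → C = 4371/2
  (25/2, 34/3) → C = 2399/2
The feasible region is unbounded (it extends along (1, 0)), but C strictly increases along every unbounded feasible direction, so there is no improving ray and the minimum is attained at a vertex.

At the optimal vertex, 2x_1 + 6x_2 = 93 and 6x_1 + 3x_2 = 109.
Solving simultaneously gives x_1 = 25/2, x_2 = 34/3.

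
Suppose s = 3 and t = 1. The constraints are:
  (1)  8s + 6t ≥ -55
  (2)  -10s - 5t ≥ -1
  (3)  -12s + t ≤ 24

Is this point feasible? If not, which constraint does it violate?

Constraint (2): -10s - 5t = -35, which is not ≥ -1. All other constraints are satisfied.

not feasible — violates (2)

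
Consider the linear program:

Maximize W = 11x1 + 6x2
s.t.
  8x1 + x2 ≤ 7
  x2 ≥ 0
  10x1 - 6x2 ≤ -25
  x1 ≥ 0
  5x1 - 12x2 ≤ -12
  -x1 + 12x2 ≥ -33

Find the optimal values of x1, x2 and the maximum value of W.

x1 = 0, x2 = 7, maximum W = 42

Extreme points and W = 11x1 + 6x2:
  (17/58, 135/29) → W = 1807/58
  (0, 7) → W = 42
  (0, 25/6) → W = 25

The optimum lies where 8x1 + x2 = 7 and x1 = 0.
Solving simultaneously gives x1 = 0, x2 = 7.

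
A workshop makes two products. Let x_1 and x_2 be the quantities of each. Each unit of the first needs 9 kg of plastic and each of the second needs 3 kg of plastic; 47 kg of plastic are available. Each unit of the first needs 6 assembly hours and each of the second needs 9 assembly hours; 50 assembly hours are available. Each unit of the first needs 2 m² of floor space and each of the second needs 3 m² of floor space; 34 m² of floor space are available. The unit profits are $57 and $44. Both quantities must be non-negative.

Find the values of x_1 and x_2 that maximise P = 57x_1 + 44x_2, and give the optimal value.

x_1 = 13/3, x_2 = 8/3, maximum P = 1093/3

Extreme points and P = 57x_1 + 44x_2:
  (0, 0) → P = 0
  (0, 50/9) → P = 2200/9
  (47/9, 0) → P = 893/3
  (13/3, 8/3) → P = 1093/3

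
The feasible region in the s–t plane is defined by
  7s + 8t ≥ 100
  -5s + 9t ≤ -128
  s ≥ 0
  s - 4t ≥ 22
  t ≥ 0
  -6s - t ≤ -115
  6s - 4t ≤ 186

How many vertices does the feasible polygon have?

4

Intersecting each pair of boundary lines and keeping only the points that satisfy every inequality leaves:
  (314/11, 18/11)
  (128/5, 0)
  (164/5, 27/10)
  (31, 0)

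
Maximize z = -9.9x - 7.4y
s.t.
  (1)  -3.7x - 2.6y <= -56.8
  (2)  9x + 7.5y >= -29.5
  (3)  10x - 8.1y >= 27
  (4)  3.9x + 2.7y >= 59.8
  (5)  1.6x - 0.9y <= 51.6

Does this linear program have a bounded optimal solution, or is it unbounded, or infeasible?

bounded optimum

Corner points and z = -9.9x - 7.4y:
  (212/15, 26/15) → z = -11456/75
  (18528/749, -10004/749) → z = -546988/3745
  (2064/217, 49270/5859) → z = -4581526/29295
  (2187/22, 3940/33) → z = -1232659/660
The feasible region has finitely many vertices and no improving ray; the maximum is -546988/3745 at (18528/749, -10004/749).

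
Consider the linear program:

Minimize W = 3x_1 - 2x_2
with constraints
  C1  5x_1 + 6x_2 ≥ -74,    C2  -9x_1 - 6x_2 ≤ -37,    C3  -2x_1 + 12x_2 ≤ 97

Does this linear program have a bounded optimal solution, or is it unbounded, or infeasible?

Vertices and W = 3x_1 - 2x_2:
  (111/4, -851/24) → W = 925/6
  (-23/20, 947/120) → W = -577/30
The feasible region has finitely many vertices and no improving ray; the minimum is -577/30 at (-23/20, 947/120).

bounded optimum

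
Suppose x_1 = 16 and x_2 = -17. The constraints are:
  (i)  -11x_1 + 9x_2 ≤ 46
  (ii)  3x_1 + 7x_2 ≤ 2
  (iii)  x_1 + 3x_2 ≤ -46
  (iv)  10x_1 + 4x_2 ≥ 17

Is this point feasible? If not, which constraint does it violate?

Constraint (iii): x_1 + 3x_2 = -35, which is not ≤ -46. All other constraints are satisfied.

not feasible — violates (iii)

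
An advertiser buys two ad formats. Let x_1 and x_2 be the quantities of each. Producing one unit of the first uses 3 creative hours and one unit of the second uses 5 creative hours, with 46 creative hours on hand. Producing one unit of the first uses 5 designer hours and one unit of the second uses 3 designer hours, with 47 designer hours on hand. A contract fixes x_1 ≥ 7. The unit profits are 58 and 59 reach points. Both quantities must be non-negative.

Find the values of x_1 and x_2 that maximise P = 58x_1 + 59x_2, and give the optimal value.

Corner points and P = 58x_1 + 59x_2:
  (47/5, 0) → P = 2726/5
  (7, 0) → P = 406
  (7, 4) → P = 642

The binding constraints are 5x_1 + 3x_2 = 47 and x_1 = 7.
Solving simultaneously gives x_1 = 7, x_2 = 4.

x_1 = 7, x_2 = 4, maximum P = 642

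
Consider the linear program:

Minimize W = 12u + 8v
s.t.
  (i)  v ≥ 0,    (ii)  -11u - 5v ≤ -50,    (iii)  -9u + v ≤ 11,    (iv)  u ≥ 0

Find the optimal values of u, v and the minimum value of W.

Vertices and W = 12u + 8v:
  (50/11, 0) → W = 600/11
  (0, 10) → W = 80
  (0, 11) → W = 88
The feasible region is unbounded (it extends along (1, 0), (1, 9)), but W strictly increases along every unbounded feasible direction, so there is no improving ray and the minimum is attained at a vertex.

The binding constraints are v = 0 and -11u - 5v = -50.
Solving simultaneously gives u = 50/11, v = 0.

u = 50/11, v = 0, minimum W = 600/11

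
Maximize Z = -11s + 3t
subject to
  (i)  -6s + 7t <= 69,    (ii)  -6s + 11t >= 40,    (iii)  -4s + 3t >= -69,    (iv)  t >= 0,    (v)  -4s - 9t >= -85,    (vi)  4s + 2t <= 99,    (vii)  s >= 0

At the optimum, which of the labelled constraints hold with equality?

Vertices and Z = -11s + 3t:
  (575/98, 335/49) → Z = -4315/98
  (0, 40/11) → Z = 120/11
  (0, 85/9) → Z = 85/3

The maximum is at (0, 85/9). Substituting into each constraint, equality holds for (v) and (vii); the remaining constraints have slack.

(v) and (vii)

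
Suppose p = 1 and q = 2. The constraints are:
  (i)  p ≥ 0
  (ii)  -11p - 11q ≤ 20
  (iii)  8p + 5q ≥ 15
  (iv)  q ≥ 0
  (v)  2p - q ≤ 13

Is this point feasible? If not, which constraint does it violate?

feasible

(i): 1 ≥ 0 ✓
(ii): -33 ≤ 20 ✓
(iii): 18 ≥ 15 ✓
(iv): 2 ≥ 0 ✓
(v): 0 ≤ 13 ✓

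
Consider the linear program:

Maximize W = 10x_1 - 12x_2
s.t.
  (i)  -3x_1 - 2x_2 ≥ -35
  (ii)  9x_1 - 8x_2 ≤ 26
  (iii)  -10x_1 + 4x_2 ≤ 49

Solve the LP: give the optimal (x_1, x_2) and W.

The optimum lies where 9x_1 - 8x_2 = 26 and -10x_1 + 4x_2 = 49.
Solving simultaneously gives x_1 = -124/11, x_2 = -701/44.

x_1 = -124/11, x_2 = -701/44, maximum W = 863/11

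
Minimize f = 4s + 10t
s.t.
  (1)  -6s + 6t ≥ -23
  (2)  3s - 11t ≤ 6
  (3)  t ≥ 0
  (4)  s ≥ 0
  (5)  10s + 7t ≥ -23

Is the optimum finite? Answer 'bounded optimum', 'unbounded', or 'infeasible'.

bounded optimum

Extreme points and f = 4s + 10t:
  (217/48, 11/16) → f = 599/24
  (2, 0) → f = 8
  (0, 0) → f = 0
The feasible region has finitely many vertices and no improving ray; the minimum is 0 at (0, 0).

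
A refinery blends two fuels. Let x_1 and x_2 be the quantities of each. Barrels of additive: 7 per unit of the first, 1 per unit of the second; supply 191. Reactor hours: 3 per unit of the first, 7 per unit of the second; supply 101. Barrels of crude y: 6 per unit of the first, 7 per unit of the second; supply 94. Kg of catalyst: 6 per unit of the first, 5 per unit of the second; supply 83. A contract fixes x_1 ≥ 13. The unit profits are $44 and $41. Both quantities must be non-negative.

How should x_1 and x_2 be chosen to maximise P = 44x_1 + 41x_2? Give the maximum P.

The binding constraints are 6x_1 + 5x_2 = 83 and x_1 = 13.
Solving simultaneously gives x_1 = 13, x_2 = 1.

x_1 = 13, x_2 = 1, maximum P = 613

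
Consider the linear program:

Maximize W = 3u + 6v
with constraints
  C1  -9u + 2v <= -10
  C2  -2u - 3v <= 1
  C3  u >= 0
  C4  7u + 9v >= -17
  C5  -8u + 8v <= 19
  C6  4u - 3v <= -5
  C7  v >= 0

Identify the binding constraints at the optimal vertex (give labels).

C5 and C6

Extreme points and W = 3u + 6v:
  (59/28, 251/56) → W = 465/14
  (40/19, 85/19) → W = 630/19
  (17/8, 9/2) → W = 267/8

The maximum is at (17/8, 9/2). Substituting into each constraint, equality holds for C5 and C6; the remaining constraints have slack.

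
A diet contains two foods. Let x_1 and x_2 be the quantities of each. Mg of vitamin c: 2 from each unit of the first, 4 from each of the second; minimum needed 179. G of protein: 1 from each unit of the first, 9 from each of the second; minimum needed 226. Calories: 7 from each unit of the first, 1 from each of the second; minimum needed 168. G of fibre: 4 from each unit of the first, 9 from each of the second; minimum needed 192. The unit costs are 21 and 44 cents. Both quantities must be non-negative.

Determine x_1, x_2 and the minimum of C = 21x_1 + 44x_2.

x_1 = 101/2, x_2 = 39/2, minimum C = 3837/2

Extreme points and C = 21x_1 + 44x_2:
  (0, 168) → C = 7392
  (226, 0) → C = 4746
  (101/2, 39/2) → C = 3837/2
  (493/26, 917/26) → C = 50701/26
The feasible region is unbounded (it extends along (0, 1), (1, 0)), but C strictly increases along every unbounded feasible direction, so there is no improving ray and the minimum is attained at a vertex.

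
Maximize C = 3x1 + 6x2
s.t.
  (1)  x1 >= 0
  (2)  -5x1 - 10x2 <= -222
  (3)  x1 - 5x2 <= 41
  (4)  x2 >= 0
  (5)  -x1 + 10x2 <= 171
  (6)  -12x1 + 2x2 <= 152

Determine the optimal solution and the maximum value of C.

Vertices and C = 3x1 + 6x2:
  (304/7, 17/35) → C = 666/5
  (17/2, 359/20) → C = 666/5
  (253, 212/5) → C = 5067/5

At the optimal vertex, x1 - 5x2 = 41 and -x1 + 10x2 = 171.
Solving simultaneously gives x1 = 253, x2 = 212/5.

x1 = 253, x2 = 212/5, maximum C = 5067/5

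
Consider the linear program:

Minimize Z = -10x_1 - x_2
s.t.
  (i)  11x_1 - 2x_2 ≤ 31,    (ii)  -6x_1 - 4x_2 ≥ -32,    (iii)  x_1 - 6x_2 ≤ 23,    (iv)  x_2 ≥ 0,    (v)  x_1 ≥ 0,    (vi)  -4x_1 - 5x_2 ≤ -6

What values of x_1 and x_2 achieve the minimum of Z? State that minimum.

Corner points and Z = -10x_1 - x_2:
  (47/14, 83/28) → Z = -1023/28
  (31/11, 0) → Z = -310/11
  (0, 8) → Z = -8
  (3/2, 0) → Z = -15
  (0, 6/5) → Z = -6/5

x_1 = 47/14, x_2 = 83/28, minimum Z = -1023/28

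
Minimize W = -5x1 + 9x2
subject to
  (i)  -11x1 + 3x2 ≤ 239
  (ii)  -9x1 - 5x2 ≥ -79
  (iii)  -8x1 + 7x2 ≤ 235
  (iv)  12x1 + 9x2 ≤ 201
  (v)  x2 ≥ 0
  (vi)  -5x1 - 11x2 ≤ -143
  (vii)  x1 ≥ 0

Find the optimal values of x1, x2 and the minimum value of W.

x1 = 77/37, x2 = 446/37, minimum W = 3629/37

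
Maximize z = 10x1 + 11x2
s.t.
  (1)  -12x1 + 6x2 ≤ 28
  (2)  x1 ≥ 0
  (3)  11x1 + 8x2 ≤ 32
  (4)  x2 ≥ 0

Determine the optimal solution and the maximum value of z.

Vertices and z = 10x1 + 11x2:
  (0, 4) → z = 44
  (0, 0) → z = 0
  (32/11, 0) → z = 320/11

At the optimal vertex, x1 = 0 and 11x1 + 8x2 = 32.
Solving simultaneously gives x1 = 0, x2 = 4.

x1 = 0, x2 = 4, maximum z = 44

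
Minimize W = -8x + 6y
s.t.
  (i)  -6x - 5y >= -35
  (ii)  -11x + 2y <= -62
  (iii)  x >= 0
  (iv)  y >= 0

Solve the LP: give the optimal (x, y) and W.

x = 35/6, y = 0, minimum W = -140/3

Feasible corners and W = -8x + 6y:
  (380/67, 13/67) → W = -2962/67
  (35/6, 0) → W = -140/3
  (62/11, 0) → W = -496/11

The binding constraints are -6x - 5y = -35 and y = 0.
Solving simultaneously gives x = 35/6, y = 0.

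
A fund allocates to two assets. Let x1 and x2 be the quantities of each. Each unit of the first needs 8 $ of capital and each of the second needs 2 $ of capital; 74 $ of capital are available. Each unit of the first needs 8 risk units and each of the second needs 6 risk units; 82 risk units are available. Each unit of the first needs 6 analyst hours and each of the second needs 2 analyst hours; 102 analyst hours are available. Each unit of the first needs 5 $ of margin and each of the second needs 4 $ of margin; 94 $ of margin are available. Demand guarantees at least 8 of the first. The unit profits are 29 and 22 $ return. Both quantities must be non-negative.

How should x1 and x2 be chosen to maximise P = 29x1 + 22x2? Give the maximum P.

x1 = 8, x2 = 3, maximum P = 298

Extreme points and P = 29x1 + 22x2:
  (37/4, 0) → P = 1073/4
  (8, 0) → P = 232
  (35/4, 2) → P = 1191/4
  (8, 3) → P = 298

At the optimal vertex, 8x1 + 6x2 = 82 and x1 = 8.
Solving simultaneously gives x1 = 8, x2 = 3.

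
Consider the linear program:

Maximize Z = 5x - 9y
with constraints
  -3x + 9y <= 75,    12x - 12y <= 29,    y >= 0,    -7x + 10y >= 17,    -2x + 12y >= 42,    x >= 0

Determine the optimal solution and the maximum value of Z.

x = 27/8, y = 65/16, maximum Z = -315/16

Vertices and Z = 5x - 9y:
  (129/8, 329/24) → Z = -171/4
  (0, 25/3) → Z = -75
  (247/18, 407/36) → Z = -1193/36
  (27/8, 65/16) → Z = -315/16
  (0, 7/2) → Z = -63/2

The binding constraints are -7x + 10y = 17 and -2x + 12y = 42.
Solving simultaneously gives x = 27/8, y = 65/16.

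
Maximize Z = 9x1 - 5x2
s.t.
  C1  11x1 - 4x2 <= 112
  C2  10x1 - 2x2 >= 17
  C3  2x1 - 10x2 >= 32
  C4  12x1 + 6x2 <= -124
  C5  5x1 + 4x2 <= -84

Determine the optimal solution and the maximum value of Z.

x1 = -26/3, x2 = -311/6, maximum Z = 1087/6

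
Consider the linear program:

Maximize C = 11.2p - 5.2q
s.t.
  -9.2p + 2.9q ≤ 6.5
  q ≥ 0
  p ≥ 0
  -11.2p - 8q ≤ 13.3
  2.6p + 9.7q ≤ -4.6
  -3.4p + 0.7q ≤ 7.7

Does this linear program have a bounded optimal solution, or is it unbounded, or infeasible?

The boundaries -9.2p + 2.9q = 6.5 and p = 0 meet at (0, 65/29), but that point violates 2.6p + 9.7q ≤ -4.6. Every candidate vertex is excluded by some other constraint, so the feasible region is empty.

infeasible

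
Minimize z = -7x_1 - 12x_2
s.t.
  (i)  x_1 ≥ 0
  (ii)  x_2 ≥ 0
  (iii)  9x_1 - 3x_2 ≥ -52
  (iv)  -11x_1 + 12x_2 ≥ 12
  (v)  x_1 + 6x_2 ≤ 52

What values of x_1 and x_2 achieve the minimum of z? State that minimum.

x_1 = 92/13, x_2 = 292/39, minimum z = -1812/13

Feasible corners and z = -7x_1 - 12x_2:
  (0, 1) → z = -12
  (0, 26/3) → z = -104
  (92/13, 292/39) → z = -1812/13

At the optimal vertex, -11x_1 + 12x_2 = 12 and x_1 + 6x_2 = 52.
Solving simultaneously gives x_1 = 92/13, x_2 = 292/39.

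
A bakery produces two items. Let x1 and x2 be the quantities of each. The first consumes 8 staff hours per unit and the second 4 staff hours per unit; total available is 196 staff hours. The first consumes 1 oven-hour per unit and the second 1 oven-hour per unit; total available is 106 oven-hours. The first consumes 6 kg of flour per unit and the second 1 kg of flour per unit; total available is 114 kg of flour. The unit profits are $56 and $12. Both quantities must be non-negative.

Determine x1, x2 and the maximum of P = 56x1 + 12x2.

x1 = 65/4, x2 = 33/2, maximum P = 1108

Extreme points and P = 56x1 + 12x2:
  (0, 0) → P = 0
  (0, 49) → P = 588
  (19, 0) → P = 1064
  (65/4, 33/2) → P = 1108

The optimum lies where 8x1 + 4x2 = 196 and 6x1 + x2 = 114.
Solving simultaneously gives x1 = 65/4, x2 = 33/2.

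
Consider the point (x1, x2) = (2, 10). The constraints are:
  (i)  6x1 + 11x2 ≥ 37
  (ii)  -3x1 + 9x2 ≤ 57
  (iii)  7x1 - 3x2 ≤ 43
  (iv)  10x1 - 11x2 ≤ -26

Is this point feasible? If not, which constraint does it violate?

Constraint (ii): -3x1 + 9x2 = 84, which is not ≤ 57. All other constraints are satisfied.

not feasible — violates (ii)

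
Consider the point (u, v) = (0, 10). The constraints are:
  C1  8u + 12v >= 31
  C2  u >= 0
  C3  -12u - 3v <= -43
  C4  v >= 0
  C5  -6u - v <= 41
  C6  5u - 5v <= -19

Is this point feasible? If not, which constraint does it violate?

Constraint C3: -12u - 3v = -30, which is not ≤ -43. All other constraints are satisfied.

not feasible — violates C3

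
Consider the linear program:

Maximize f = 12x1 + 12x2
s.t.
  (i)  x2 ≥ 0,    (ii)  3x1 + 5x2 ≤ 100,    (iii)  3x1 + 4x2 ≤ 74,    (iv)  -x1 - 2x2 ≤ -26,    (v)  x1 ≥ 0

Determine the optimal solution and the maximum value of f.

x1 = 22, x2 = 2, maximum f = 288

Vertices and f = 12x1 + 12x2:
  (22, 2) → f = 288
  (0, 37/2) → f = 222
  (0, 13) → f = 156

The binding constraints are 3x1 + 4x2 = 74 and -x1 - 2x2 = -26.
Solving simultaneously gives x1 = 22, x2 = 2.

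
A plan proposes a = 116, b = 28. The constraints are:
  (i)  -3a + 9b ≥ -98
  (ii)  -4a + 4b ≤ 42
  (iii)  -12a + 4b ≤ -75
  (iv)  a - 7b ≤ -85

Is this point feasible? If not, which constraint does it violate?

not feasible — violates (iv)

Constraint (iv): a - 7b = -80, which is not ≤ -85. All other constraints are satisfied.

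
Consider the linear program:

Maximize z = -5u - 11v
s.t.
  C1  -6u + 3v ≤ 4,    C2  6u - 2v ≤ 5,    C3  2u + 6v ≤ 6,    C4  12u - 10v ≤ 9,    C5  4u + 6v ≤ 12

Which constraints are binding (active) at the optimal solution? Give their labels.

Corner points and z = -5u - 11v:
  (-1/7, 22/21) → z = -227/21
  (-67/24, -17/4) → z = 1457/24
  (21/20, 13/20) → z = -62/5
  (8/9, 1/6) → z = -113/18

The maximum is at (-67/24, -17/4). Substituting into each constraint, equality holds for C1 and C4; the remaining constraints have slack.

C1 and C4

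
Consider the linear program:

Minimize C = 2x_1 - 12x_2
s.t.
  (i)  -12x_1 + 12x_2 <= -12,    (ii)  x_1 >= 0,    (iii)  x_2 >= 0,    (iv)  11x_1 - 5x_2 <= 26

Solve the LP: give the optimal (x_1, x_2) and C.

x_1 = 7/2, x_2 = 5/2, minimum C = -23

Corner points and C = 2x_1 - 12x_2:
  (1, 0) → C = 2
  (7/2, 5/2) → C = -23
  (26/11, 0) → C = 52/11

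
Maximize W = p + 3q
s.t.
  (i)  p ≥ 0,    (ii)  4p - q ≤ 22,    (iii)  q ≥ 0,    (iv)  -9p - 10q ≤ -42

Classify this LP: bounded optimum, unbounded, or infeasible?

unbounded

From the feasible point (0, 21/5), moving in the direction (0, 1) keeps every constraint satisfied while W increases without bound.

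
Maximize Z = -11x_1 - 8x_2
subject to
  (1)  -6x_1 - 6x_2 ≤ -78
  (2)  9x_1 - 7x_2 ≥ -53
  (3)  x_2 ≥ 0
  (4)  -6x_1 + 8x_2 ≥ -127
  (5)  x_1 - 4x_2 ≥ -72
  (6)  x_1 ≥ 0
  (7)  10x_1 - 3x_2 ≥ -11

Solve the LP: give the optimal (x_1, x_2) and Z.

x_1 = 19/8, x_2 = 85/8, maximum Z = -889/8

At the optimal vertex, -6x_1 - 6x_2 = -78 and 9x_1 - 7x_2 = -53.
Solving simultaneously gives x_1 = 19/8, x_2 = 85/8.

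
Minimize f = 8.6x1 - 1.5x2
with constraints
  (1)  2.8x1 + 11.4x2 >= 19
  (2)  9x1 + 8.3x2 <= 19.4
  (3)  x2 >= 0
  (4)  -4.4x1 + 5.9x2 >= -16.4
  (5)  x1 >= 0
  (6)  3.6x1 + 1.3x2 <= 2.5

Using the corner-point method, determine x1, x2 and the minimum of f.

Vertices and f = 8.6x1 - 1.5x2:
  (0, 5/3) → f = -5/2
  (19/187, 307/187) → f = -2971/1870
  (0, 25/13) → f = -75/26

x1 = 0, x2 = 25/13, minimum f = -75/26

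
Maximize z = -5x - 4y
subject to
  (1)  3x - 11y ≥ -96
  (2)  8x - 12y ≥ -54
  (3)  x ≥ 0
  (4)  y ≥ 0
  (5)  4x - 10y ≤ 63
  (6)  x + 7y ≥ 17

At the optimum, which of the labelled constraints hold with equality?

(3) and (6)

Extreme points and z = -5x - 4y:
  (279/26, 303/26) → z = -2607/26
  (1653/14, 573/14) → z = -10557/14
  (0, 9/2) → z = -18
  (0, 17/7) → z = -68/7
  (611/38, 5/38) → z = -3075/38

The maximum is at (0, 17/7). Substituting into each constraint, equality holds for (3) and (6); the remaining constraints have slack.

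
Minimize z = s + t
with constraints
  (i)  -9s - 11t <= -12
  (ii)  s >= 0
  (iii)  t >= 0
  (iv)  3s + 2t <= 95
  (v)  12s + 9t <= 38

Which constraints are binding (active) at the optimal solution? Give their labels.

Feasible corners and z = s + t:
  (0, 12/11) → z = 12/11
  (4/3, 0) → z = 4/3
  (0, 38/9) → z = 38/9
  (19/6, 0) → z = 19/6

The minimum is at (0, 12/11). Substituting into each constraint, equality holds for (i) and (ii); the remaining constraints have slack.

(i) and (ii)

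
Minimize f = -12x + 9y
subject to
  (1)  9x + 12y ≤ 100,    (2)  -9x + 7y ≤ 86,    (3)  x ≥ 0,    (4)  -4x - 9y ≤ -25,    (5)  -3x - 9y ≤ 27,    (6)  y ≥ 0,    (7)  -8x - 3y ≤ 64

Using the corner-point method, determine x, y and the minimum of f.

x = 100/9, y = 0, minimum f = -400/3

Extreme points and f = -12x + 9y:
  (0, 25/3) → f = 75
  (100/9, 0) → f = -400/3
  (0, 25/9) → f = 25
  (25/4, 0) → f = -75

The binding constraints are 9x + 12y = 100 and y = 0.
Solving simultaneously gives x = 100/9, y = 0.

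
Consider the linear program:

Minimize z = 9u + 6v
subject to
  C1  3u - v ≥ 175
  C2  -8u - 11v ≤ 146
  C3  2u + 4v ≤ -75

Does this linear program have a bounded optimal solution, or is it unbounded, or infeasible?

bounded optimum

Corner points and z = 9u + 6v:
  (1779/41, -1838/41) → z = 4983/41
  (625/14, -575/14) → z = 2175/14
The feasible region has finitely many vertices and no improving ray; the minimum is 4983/41 at (1779/41, -1838/41).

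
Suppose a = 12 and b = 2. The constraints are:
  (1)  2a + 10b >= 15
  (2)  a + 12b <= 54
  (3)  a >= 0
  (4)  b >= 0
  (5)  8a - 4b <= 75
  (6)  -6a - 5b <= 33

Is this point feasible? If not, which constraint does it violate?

not feasible — violates (5)

Constraint (5): 8a - 4b = 88, which is not ≤ 75. All other constraints are satisfied.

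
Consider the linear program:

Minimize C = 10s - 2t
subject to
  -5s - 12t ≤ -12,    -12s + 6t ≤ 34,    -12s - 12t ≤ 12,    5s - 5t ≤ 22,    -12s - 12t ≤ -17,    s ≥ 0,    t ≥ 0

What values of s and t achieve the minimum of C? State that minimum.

s = 0, t = 17/3, minimum C = -34/3

Feasible corners and C = 10s - 2t:
  (5/7, 59/84) → C = 241/42
  (12/5, 0) → C = 24
  (0, 17/3) → C = -34/3
  (22/5, 0) → C = 44
  (0, 17/12) → C = -17/6
The feasible region is unbounded (it extends along (1, 2), (1, 1)), but C strictly increases along every unbounded feasible direction, so there is no improving ray and the minimum is attained at a vertex.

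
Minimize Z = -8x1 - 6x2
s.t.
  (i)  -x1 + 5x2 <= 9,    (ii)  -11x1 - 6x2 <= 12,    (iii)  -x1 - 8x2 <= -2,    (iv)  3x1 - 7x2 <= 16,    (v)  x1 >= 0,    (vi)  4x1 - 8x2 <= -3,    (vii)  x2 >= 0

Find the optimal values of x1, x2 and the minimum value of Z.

x1 = 19/4, x2 = 11/4, minimum Z = -109/2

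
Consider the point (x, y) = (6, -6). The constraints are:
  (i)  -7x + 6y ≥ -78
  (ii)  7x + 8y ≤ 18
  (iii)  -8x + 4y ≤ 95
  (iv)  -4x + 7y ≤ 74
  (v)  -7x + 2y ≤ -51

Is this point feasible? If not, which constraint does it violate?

feasible

(i): -78 ≥ -78 ✓
(ii): -6 ≤ 18 ✓
(iii): -72 ≤ 95 ✓
(iv): -66 ≤ 74 ✓
(v): -54 ≤ -51 ✓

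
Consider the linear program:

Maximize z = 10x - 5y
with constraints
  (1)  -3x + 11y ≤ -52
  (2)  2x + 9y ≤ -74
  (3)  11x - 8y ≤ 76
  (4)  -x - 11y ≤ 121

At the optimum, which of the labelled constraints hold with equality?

Corner points and z = 10x - 5y:
  (-346/49, -326/49) → z = -1830/49
  (-69/4, -415/44) → z = -5515/44
  (4/5, -42/5) → z = 50
  (-44/43, -469/43) → z = 1905/43

The maximum is at (4/5, -42/5). Substituting into each constraint, equality holds for (2) and (3); the remaining constraints have slack.

(2) and (3)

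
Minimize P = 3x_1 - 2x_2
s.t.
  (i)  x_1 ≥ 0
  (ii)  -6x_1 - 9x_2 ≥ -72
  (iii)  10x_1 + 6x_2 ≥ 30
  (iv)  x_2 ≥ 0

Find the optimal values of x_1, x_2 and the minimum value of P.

Corner points and P = 3x_1 - 2x_2:
  (0, 8) → P = -16
  (0, 5) → P = -10
  (12, 0) → P = 36
  (3, 0) → P = 9

The optimum lies where x_1 = 0 and -6x_1 - 9x_2 = -72.
Solving simultaneously gives x_1 = 0, x_2 = 8.

x_1 = 0, x_2 = 8, minimum P = -16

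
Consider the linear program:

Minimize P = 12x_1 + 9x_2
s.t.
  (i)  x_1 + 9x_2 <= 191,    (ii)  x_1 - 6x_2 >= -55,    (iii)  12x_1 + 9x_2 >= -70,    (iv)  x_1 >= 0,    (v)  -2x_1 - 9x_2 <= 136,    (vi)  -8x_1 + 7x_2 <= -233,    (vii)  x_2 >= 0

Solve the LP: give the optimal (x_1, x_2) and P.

x_1 = 233/8, x_2 = 0, minimum P = 699/2

Corner points and P = 12x_1 + 9x_2:
  (3434/79, 1295/79) → P = 52863/79
  (191, 0) → P = 2292
  (233/8, 0) → P = 699/2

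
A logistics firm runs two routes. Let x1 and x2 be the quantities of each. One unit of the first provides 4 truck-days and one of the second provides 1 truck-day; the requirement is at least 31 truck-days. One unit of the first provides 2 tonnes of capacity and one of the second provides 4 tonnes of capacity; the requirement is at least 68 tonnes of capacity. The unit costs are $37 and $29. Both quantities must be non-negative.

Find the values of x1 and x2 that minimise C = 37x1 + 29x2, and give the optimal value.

x1 = 4, x2 = 15, minimum C = 583

Extreme points and C = 37x1 + 29x2:
  (0, 31) → C = 899
  (34, 0) → C = 1258
  (4, 15) → C = 583
The feasible region is unbounded (it extends along (0, 1), (1, 0)), but C strictly increases along every unbounded feasible direction, so there is no improving ray and the minimum is attained at a vertex.

At the optimal vertex, 4x1 + x2 = 31 and 2x1 + 4x2 = 68.
Solving simultaneously gives x1 = 4, x2 = 15.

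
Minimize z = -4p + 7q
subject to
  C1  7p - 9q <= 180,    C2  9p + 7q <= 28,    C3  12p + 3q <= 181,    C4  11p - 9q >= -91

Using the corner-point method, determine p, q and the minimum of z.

p = -271/4, q = -2617/36, minimum z = -8563/36

Vertices and z = -4p + 7q:
  (756/65, -712/65) → z = -616/5
  (-271/4, -2617/36) → z = -8563/36
  (-385/158, 1127/158) → z = 9429/158

At the optimal vertex, 7p - 9q = 180 and 11p - 9q = -91.
Solving simultaneously gives p = -271/4, q = -2617/36.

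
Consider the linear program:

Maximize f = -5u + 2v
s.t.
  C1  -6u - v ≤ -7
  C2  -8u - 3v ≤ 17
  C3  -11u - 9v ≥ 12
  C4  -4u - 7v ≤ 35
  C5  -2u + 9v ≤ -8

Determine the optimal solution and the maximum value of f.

Feasible corners and f = -5u + 2v:
  (75/43, -149/43) → f = -673/43
  (42/19, -119/19) → f = -448/19
  (231/41, -337/41) → f = -1829/41

The optimum lies where -6u - v = -7 and -11u - 9v = 12.
Solving simultaneously gives u = 75/43, v = -149/43.

u = 75/43, v = -149/43, maximum f = -673/43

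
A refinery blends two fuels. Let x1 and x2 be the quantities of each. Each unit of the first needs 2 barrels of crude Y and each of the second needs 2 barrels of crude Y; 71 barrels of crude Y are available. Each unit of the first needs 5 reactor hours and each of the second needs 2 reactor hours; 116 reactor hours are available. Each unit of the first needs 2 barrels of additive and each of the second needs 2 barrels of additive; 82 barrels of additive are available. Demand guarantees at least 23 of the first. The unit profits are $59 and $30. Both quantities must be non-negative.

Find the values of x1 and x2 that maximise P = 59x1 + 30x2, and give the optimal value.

Extreme points and P = 59x1 + 30x2:
  (116/5, 0) → P = 6844/5
  (23, 0) → P = 1357
  (23, 1/2) → P = 1372

x1 = 23, x2 = 1/2, maximum P = 1372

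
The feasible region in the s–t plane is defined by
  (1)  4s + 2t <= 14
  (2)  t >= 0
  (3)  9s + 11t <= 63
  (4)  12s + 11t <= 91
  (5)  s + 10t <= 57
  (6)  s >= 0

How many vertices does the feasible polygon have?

5

Pairwise boundary intersections that survive every other constraint:
  (7/2, 0)
  (14/13, 63/13)
  (0, 0)
  (3/79, 450/79)
  (0, 57/10)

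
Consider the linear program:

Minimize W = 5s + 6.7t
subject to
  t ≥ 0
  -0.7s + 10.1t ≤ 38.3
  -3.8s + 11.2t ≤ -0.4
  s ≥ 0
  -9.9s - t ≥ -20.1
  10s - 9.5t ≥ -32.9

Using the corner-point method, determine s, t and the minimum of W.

s = 2/19, t = 0, minimum W = 10/19

Extreme points and W = 5s + 6.7t:
  (2/19, 0) → W = 10/19
  (67/33, 0) → W = 335/33
  (5638/2867, 3621/5734) → W = 806407/57340

The optimum lies where t = 0 and -3.8s + 11.2t = -0.4.
Solving simultaneously gives s = 2/19, t = 0.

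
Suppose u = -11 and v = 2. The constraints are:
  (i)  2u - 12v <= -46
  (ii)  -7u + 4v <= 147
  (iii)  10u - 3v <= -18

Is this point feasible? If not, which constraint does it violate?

feasible

(i): -46 ≤ -46 ✓
(ii): 85 ≤ 147 ✓
(iii): -116 ≤ -18 ✓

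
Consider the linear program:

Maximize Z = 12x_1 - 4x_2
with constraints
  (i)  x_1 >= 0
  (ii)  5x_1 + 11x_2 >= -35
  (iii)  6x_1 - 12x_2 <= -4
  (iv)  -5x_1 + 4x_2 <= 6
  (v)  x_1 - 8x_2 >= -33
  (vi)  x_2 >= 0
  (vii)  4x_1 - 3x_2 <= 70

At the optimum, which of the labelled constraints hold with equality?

(iii) and (v)

Vertices and Z = 12x_1 - 4x_2:
  (0, 1/3) → Z = -4/3
  (0, 3/2) → Z = -6
  (91/9, 97/18) → Z = 898/9
  (7/3, 53/12) → Z = 31/3

The maximum is at (91/9, 97/18). Substituting into each constraint, equality holds for (iii) and (v); the remaining constraints have slack.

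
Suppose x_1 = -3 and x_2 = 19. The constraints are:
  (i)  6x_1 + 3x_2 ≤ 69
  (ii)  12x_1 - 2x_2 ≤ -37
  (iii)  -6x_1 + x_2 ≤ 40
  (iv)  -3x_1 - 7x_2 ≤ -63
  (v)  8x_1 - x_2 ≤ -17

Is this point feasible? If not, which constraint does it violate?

feasible

(i): 39 ≤ 69 ✓
(ii): -74 ≤ -37 ✓
(iii): 37 ≤ 40 ✓
(iv): -124 ≤ -63 ✓
(v): -43 ≤ -17 ✓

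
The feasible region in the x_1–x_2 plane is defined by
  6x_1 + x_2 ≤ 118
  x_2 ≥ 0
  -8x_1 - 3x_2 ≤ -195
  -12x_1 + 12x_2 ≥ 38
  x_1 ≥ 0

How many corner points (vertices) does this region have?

Pairwise boundary intersections that survive every other constraint:
  (159/10, 113/5)
  (0, 118)
  (0, 65)

3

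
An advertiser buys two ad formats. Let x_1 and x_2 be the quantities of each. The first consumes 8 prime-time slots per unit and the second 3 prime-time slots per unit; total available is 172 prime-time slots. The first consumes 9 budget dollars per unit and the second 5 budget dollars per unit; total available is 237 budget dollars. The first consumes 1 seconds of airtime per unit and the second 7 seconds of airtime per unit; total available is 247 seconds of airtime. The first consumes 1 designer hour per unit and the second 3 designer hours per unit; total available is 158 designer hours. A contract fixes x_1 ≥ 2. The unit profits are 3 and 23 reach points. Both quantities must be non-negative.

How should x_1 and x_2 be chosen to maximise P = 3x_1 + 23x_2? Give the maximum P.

Corner points and P = 3x_1 + 23x_2:
  (43/2, 0) → P = 129/2
  (2, 0) → P = 6
  (149/13, 348/13) → P = 8451/13
  (212/29, 993/29) → P = 23475/29
  (2, 35) → P = 811

x_1 = 2, x_2 = 35, maximum P = 811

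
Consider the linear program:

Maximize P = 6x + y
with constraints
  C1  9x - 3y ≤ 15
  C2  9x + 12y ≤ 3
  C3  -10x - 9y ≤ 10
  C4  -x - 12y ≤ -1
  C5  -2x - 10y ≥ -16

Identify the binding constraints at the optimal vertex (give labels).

C2 and C4

Corner points and P = 6x + y:
  (1/4, 1/16) → P = 25/16
  (-27/11, 23/11) → P = -139/11
  (-43/37, 20/111) → P = -754/111
  (-122/41, 90/41) → P = -642/41

The maximum is at (1/4, 1/16). Substituting into each constraint, equality holds for C2 and C4; the remaining constraints have slack.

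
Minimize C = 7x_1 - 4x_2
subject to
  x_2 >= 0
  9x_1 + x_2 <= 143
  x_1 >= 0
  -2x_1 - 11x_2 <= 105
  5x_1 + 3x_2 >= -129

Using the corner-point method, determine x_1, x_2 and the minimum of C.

Feasible corners and C = 7x_1 - 4x_2:
  (143/9, 0) → C = 1001/9
  (0, 0) → C = 0
  (0, 143) → C = -572

x_1 = 0, x_2 = 143, minimum C = -572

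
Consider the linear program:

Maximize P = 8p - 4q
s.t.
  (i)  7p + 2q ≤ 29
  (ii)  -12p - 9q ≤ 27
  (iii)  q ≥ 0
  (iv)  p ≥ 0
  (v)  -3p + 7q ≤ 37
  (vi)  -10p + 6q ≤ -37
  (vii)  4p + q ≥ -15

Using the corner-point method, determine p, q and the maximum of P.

p = 29/7, q = 0, maximum P = 232/7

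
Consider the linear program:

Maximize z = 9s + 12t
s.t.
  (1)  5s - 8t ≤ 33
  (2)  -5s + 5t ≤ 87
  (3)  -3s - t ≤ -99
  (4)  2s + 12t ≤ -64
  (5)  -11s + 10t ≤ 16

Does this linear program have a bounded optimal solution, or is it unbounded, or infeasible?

The boundaries 5s - 8t = 33 and -3s - t = -99 meet at (825/29, 396/29), but that point violates 2s + 12t ≤ -64. Every candidate vertex is excluded by some other constraint, so the feasible region is empty.

infeasible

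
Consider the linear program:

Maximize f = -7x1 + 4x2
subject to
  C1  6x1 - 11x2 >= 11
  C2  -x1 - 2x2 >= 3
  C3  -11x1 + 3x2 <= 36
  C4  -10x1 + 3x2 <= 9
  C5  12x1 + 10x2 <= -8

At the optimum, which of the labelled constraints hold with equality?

C1 and C4

Extreme points and f = -7x1 + 4x2:
  (-11/23, -29/23) → f = -39/23
  (-33/23, -41/23) → f = 67/23
  (1, -2) → f = -15
  (-27, -87) → f = -159
The feasible region is unbounded (it extends along (5, -6), (-3, -11)), but f strictly decreases along every unbounded feasible direction, so there is no improving ray and the maximum is attained at a vertex.

The maximum is at (-33/23, -41/23). Substituting into each constraint, equality holds for C1 and C4; the remaining constraints have slack.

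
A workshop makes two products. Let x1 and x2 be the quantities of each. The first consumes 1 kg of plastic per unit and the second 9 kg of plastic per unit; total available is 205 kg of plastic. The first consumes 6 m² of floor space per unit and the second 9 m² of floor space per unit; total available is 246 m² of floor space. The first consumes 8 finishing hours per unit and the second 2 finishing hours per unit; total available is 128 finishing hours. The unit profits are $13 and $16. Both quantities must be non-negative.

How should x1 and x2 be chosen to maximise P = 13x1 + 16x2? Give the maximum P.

x1 = 11, x2 = 20, maximum P = 463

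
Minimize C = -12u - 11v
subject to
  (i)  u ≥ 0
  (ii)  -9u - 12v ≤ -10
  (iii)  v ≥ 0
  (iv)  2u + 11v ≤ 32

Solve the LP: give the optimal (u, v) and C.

u = 16, v = 0, minimum C = -192

Vertices and C = -12u - 11v:
  (0, 5/6) → C = -55/6
  (0, 32/11) → C = -32
  (10/9, 0) → C = -40/3
  (16, 0) → C = -192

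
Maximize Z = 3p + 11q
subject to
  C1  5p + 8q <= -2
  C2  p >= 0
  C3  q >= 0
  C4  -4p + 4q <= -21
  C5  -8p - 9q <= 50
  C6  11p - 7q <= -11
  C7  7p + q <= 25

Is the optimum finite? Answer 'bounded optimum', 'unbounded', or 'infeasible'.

The boundaries 11p - 7q = -11 and 7p + q = 25 meet at (41/15, 88/15), but that point violates 5p + 8q ≤ -2. Every candidate vertex is excluded by some other constraint, so the feasible region is empty.

infeasible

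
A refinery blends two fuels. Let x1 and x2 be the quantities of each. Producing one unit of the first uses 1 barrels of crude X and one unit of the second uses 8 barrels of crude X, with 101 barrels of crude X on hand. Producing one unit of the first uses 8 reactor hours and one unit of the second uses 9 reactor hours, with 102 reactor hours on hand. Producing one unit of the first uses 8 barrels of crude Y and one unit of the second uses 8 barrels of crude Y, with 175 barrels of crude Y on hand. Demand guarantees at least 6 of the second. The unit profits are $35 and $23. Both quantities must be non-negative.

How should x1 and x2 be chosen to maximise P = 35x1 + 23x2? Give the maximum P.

Feasible corners and P = 35x1 + 23x2:
  (0, 34/3) → P = 782/3
  (0, 6) → P = 138
  (6, 6) → P = 348

At the optimal vertex, 8x1 + 9x2 = 102 and x2 = 6.
Solving simultaneously gives x1 = 6, x2 = 6.

x1 = 6, x2 = 6, maximum P = 348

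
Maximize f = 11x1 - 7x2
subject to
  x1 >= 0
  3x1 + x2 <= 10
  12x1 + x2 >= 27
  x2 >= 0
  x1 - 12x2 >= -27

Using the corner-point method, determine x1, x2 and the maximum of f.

x1 = 10/3, x2 = 0, maximum f = 110/3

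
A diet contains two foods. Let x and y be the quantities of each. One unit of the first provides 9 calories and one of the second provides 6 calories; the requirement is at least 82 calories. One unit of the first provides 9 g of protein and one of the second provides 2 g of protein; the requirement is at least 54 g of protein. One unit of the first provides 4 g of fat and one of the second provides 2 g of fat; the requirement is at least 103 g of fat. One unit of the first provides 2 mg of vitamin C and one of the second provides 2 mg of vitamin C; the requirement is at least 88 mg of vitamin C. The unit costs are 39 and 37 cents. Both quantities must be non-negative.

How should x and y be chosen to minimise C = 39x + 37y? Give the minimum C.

x = 15/2, y = 73/2, minimum C = 1643

The feasible region is unbounded (it extends along (0, 1), (1, 0)), but C strictly increases along every unbounded feasible direction, so there is no improving ray and the minimum is attained at a vertex.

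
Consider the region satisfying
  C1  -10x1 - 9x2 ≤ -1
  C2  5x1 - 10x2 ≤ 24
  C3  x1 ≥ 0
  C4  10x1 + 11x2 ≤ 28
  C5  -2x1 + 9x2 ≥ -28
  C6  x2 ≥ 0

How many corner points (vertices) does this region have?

4

Intersecting each pair of boundary lines and keeping only the points that satisfy every inequality leaves:
  (0, 1/9)
  (1/10, 0)
  (0, 28/11)
  (14/5, 0)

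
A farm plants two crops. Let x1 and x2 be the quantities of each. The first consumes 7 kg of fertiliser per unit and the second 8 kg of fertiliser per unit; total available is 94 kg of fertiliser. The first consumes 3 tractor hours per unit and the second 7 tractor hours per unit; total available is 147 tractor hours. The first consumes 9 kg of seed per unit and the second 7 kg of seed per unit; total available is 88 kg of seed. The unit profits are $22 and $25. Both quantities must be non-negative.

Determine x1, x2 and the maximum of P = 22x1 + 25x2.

Feasible corners and P = 22x1 + 25x2:
  (0, 0) → P = 0
  (0, 47/4) → P = 1175/4
  (88/9, 0) → P = 1936/9
  (2, 10) → P = 294

x1 = 2, x2 = 10, maximum P = 294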